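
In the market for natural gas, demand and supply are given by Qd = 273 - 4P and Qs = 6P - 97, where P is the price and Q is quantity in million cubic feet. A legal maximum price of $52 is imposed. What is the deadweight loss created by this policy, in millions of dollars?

0

Without the control the market clears where 273 - 4P = 6P - 97, i.e. P* = 37 and Q* = 125.
Since 52 is above P* = 37, the ceiling does not bind and the free-market outcome prevails.
Since the control does not bind, no trades are prevented and deadweight loss is zero.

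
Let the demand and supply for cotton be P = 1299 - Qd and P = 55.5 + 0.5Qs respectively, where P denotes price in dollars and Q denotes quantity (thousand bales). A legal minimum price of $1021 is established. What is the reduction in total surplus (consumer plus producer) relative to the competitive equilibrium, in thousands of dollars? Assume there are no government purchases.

227700.75

Rearranging demand gives Qd = 1299 - P; rearranging supply gives Qs = 2P - 111. In a free market, 1299 - P = 2P - 111 gives the equilibrium P* = 470, Q* = 829.
Because the floor (1021) lies above the market-clearing price, it is binding.
At P = 1021: Qd = 1299 - 1021 = 278 and Qs = 2·1021 - 111 = 1931.
Quantity traded falls to 278. At Q = 278 the demand price is 1299 - 278 = 1021 and the supply price is (111 + 278)/2 = 194.5.
Deadweight loss = ½ · (1021 - 194.5) · (829 - 278) = ½ · 826.5 · 551 = 227700.75.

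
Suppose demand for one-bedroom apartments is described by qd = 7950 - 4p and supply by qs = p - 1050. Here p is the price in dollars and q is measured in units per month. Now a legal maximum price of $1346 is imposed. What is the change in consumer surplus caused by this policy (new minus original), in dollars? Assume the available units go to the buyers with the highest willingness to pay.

108619.5

Without the control the market clears where 7950 - 4p = p - 1050, i.e. p* = 1800 and q* = 750.
Since 1346 < 1800, the ceiling is binding.
At p = 1346: qd = 7950 - 4·1346 = 2566 and qs = 1346 - 1050 = 296.
Consumer surplus without the control is ½ · (1987.5 - 1800) · 750 = 70312.5.
With the ceiling, 296 units are sold at 1346 (assume they go to the highest-value buyers). The demand price at q = 296 is 1913.5, so CS = ½ · [(1987.5 - 1346) + (1913.5 - 1346)] · 296 = 178932.
Change in consumer surplus = 178932 - 70312.5 = 108619.5.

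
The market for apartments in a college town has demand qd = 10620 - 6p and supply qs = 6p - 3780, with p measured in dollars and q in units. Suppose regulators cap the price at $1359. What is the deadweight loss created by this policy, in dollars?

0

Setting quantity demanded equal to quantity supplied, 10620 - 6p = 6p - 3780, gives p* = 1200 and q* = 3420.
Since 1359 is above p* = 1200, the ceiling does not bind and the free-market outcome prevails.
Since the control does not bind, no trades are prevented and deadweight loss is zero.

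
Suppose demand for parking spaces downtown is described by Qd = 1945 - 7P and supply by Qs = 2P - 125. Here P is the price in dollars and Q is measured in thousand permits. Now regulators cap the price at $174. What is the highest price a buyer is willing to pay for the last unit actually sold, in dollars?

Without the control the market clears where 1945 - 7P = 2P - 125, i.e. P* = 230 and Q* = 335.
Since 174 < 230, the ceiling is binding.
At P = 174: Qd = 1945 - 7·174 = 727 and Qs = 2·174 - 125 = 223.
Only 223 units reach the market. On the demand curve, the marginal buyer's willingness to pay at Q = 223 is (1945 - 223)/7 = 246.

246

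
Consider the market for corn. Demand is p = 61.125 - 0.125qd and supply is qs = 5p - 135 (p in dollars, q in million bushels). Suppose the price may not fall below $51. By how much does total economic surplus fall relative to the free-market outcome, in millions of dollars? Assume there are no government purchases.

93.6

Rearranging demand gives qd = 489 - 8p. Equilibrium: 489 - 8p = 5p - 135, so 624 = 13p and p* = 48, q* = 105.
Because the floor (51) lies above the market-clearing price, it is binding.
At p = 51: qd = 489 - 8·51 = 81 and qs = 5·51 - 135 = 120.
Quantity traded falls to 81. At q = 81 the demand price is (489 - 81)/8 = 51 and the supply price is (135 + 81)/5 = 43.2.
Deadweight loss = ½ · (51 - 43.2) · (105 - 81) = ½ · 7.8 · 24 = 93.6.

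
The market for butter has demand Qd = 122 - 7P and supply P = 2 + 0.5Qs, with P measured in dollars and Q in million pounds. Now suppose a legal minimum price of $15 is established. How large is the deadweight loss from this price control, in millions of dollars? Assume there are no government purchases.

15.75

Rearranging supply gives Qs = 2P - 4. Without the control the market clears where 122 - 7P = 2P - 4, i.e. P* = 14 and Q* = 24.
Since 15 > 14, the floor is binding.
At P = 15: Qd = 122 - 7·15 = 17 and Qs = 2·15 - 4 = 26.
Quantity traded falls to 17. At Q = 17 the demand price is (122 - 17)/7 = 15 and the supply price is (4 + 17)/2 = 10.5.
Deadweight loss = ½ · (15 - 10.5) · (24 - 17) = ½ · 4.5 · 7 = 15.75.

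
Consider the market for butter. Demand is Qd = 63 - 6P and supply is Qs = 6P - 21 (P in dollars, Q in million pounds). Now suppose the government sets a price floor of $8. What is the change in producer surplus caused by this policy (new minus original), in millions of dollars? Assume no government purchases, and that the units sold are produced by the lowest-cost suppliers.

Without the control the market clears where 63 - 6P = 6P - 21, i.e. P* = 7 and Q* = 21.
The floor of 8 is above the equilibrium price 7, so it binds.
At P = 8: Qd = 63 - 6·8 = 15 and Qs = 6·8 - 21 = 27.
Producer surplus without the control is ½ · (7 - 3.5) · 21 = 36.75.
With the floor, 15 units are sold at 8. The supply price at Q = 15 is 6, so PS = ½ · [(8 - 3.5) + (8 - 6)] · 15 = 48.75.
Change in producer surplus = 48.75 - 36.75 = 12.

12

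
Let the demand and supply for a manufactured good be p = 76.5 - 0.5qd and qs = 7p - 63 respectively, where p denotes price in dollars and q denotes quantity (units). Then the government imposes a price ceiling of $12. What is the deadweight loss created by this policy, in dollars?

2268

Rearranging demand gives qd = 153 - 2p. Equilibrium: 153 - 2p = 7p - 63, so 216 = 9p and p* = 24, q* = 105.
Because the ceiling (12) lies below the market-clearing price, it is binding.
At p = 12: qd = 153 - 2·12 = 129 and qs = 7·12 - 63 = 21.
Quantity traded falls to 21. At q = 21 the demand price is (153 - 21)/2 = 66 and the supply price is (63 + 21)/7 = 12.
Deadweight loss = ½ · (66 - 12) · (105 - 21) = ½ · 54 · 84 = 2268.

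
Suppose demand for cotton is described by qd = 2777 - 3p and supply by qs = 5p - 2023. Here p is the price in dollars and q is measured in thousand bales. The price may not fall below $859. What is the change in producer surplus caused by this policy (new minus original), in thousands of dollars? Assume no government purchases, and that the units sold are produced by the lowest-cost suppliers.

-8572.9

In a free market, 2777 - 3p = 5p - 2023 gives the equilibrium p* = 600, q* = 977.
The floor of 859 is above the equilibrium price 600, so it binds.
At p = 859: qd = 2777 - 3·859 = 200 and qs = 5·859 - 2023 = 2272.
Producer surplus without the control is ½ · (600 - 404.6) · 977 = 95452.9.
With the floor, 200 units are sold at 859. The supply price at q = 200 is 444.6, so PS = ½ · [(859 - 404.6) + (859 - 444.6)] · 200 = 86880.
Change in producer surplus = 86880 - 95452.9 = -8572.9.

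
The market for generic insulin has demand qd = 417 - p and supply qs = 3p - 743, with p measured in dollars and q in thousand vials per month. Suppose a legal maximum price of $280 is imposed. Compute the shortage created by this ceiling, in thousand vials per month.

40

Setting quantity demanded equal to quantity supplied, 417 - p = 3p - 743, gives p* = 290 and q* = 127.
Since 280 < 290, the ceiling is binding.
At p = 280: qd = 417 - 280 = 137 and qs = 3·280 - 743 = 97.
Shortage = qd - qs = 137 - 97 = 40.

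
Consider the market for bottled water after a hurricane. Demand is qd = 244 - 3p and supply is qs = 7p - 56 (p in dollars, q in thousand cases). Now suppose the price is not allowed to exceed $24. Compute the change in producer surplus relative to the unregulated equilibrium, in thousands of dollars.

-798

Equilibrium: 244 - 3p = 7p - 56, so 300 = 10p and p* = 30, q* = 154.
Since 24 < 30, the ceiling is binding.
At p = 24: qd = 244 - 3·24 = 172 and qs = 7·24 - 56 = 112.
Producer surplus without the control is ½ · (30 - 8) · 154 = 1694.
With the ceiling, producers sell 112 units at 24, so PS = ½ · (24 - 8) · 112 = 896.
Change in producer surplus = 896 - 1694 = -798.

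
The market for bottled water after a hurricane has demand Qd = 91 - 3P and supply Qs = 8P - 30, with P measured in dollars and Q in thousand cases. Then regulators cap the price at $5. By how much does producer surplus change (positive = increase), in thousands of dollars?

Without the control the market clears where 91 - 3P = 8P - 30, i.e. P* = 11 and Q* = 58.
Since 5 < 11, the ceiling is binding.
At P = 5: Qd = 91 - 3·5 = 76 and Qs = 8·5 - 30 = 10.
Producer surplus without the control is ½ · (11 - 3.75) · 58 = 210.25.
With the ceiling, producers sell 10 units at 5, so PS = ½ · (5 - 3.75) · 10 = 6.25.
Change in producer surplus = 6.25 - 210.25 = -204.

-204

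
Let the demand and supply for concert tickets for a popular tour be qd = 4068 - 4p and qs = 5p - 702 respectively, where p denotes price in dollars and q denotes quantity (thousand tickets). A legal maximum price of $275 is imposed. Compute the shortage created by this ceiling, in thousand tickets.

Without the control the market clears where 4068 - 4p = 5p - 702, i.e. p* = 530 and q* = 1948.
Since 275 < 530, the ceiling is binding.
At p = 275: qd = 4068 - 4·275 = 2968 and qs = 5·275 - 702 = 673.
Shortage = qd - qs = 2968 - 673 = 2295.

2295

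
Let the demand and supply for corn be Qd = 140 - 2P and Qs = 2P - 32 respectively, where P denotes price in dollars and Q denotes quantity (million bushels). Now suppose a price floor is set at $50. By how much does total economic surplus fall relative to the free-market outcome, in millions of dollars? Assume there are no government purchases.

98

Equilibrium: 140 - 2P = 2P - 32, so 172 = 4P and P* = 43, Q* = 54.
The floor of 50 is above the equilibrium price 43, so it binds.
At P = 50: Qd = 140 - 2·50 = 40 and Qs = 2·50 - 32 = 68.
Quantity traded falls to 40. At Q = 40 the demand price is (140 - 40)/2 = 50 and the supply price is (32 + 40)/2 = 36.
Deadweight loss = ½ · (50 - 36) · (54 - 40) = ½ · 14 · 14 = 98.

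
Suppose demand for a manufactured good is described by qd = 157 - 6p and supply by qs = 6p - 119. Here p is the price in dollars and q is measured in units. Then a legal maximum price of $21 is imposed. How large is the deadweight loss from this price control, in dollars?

Setting quantity demanded equal to quantity supplied, 157 - 6p = 6p - 119, gives p* = 23 and q* = 19.
Since 21 < 23, the ceiling is binding.
At p = 21: qd = 157 - 6·21 = 31 and qs = 6·21 - 119 = 7.
Quantity traded falls to 7. At q = 7 the demand price is (157 - 7)/6 = 25 and the supply price is (119 + 7)/6 = 21.
Deadweight loss = ½ · (25 - 21) · (19 - 7) = ½ · 4 · 12 = 24.

24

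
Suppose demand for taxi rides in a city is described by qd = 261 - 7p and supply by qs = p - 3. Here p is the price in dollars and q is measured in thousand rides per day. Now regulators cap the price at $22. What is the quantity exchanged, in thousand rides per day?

19

Setting quantity demanded equal to quantity supplied, 261 - 7p = p - 3, gives p* = 33 and q* = 30.
Since 22 < 33, the ceiling is binding.
At p = 22: qd = 261 - 7·22 = 107 and qs = 22 - 3 = 19.
The quantity actually transacted is the short side, supply: 19.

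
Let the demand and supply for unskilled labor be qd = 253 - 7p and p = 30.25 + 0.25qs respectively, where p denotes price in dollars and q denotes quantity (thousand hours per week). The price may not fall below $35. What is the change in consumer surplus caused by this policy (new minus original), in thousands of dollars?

-11.5

Rearranging supply gives qs = 4p - 121. Setting quantity demanded equal to quantity supplied, 253 - 7p = 4p - 121, gives p* = 34 and q* = 15.
Because the floor (35) lies above the market-clearing price, it is binding.
At p = 35: qd = 253 - 7·35 = 8 and qs = 4·35 - 121 = 19.
Consumer surplus without the control is ½ · (253/7 - 34) · 15 = 225/14.
With the floor, consumers buy 8 units at 35, so CS = ½ · (253/7 - 35) · 8 = 32/7.
Change in consumer surplus = 32/7 - 225/14 = -11.5.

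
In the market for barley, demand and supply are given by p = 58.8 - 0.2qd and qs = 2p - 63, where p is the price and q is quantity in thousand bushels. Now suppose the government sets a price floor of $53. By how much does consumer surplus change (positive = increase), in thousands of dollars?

-68

Rearranging demand gives qd = 294 - 5p. Setting quantity demanded equal to quantity supplied, 294 - 5p = 2p - 63, gives p* = 51 and q* = 39.
The floor of 53 is above the equilibrium price 51, so it binds.
At p = 53: qd = 294 - 5·53 = 29 and qs = 2·53 - 63 = 43.
Consumer surplus without the control is ½ · (58.8 - 51) · 39 = 152.1.
With the floor, consumers buy 29 units at 53, so CS = ½ · (58.8 - 53) · 29 = 84.1.
Change in consumer surplus = 84.1 - 152.1 = -68.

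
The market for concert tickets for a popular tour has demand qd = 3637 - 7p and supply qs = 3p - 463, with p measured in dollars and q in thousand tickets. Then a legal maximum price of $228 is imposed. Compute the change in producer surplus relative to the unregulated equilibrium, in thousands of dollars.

-89908

Setting quantity demanded equal to quantity supplied, 3637 - 7p = 3p - 463, gives p* = 410 and q* = 767.
Since 228 < 410, the ceiling is binding.
At p = 228: qd = 3637 - 7·228 = 2041 and qs = 3·228 - 463 = 221.
Producer surplus without the control is ½ · (410 - 463/3) · 767 = 588289/6.
With the ceiling, producers sell 221 units at 228, so PS = ½ · (228 - 463/3) · 221 = 48841/6.
Change in producer surplus = 48841/6 - 588289/6 = -89908.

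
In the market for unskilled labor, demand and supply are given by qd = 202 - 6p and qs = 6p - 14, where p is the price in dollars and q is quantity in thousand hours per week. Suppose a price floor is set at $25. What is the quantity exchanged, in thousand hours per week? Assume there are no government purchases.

Without the control the market clears where 202 - 6p = 6p - 14, i.e. p* = 18 and q* = 94.
Since 25 > 18, the floor is binding.
At p = 25: qd = 202 - 6·25 = 52 and qs = 6·25 - 14 = 136.
The quantity actually transacted is the short side, demand: 52.

52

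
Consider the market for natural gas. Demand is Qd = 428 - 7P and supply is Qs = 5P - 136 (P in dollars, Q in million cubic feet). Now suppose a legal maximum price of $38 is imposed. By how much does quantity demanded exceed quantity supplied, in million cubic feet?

108

In a free market, 428 - 7P = 5P - 136 gives the equilibrium P* = 47, Q* = 99.
Because the ceiling (38) lies below the market-clearing price, it is binding.
At P = 38: Qd = 428 - 7·38 = 162 and Qs = 5·38 - 136 = 54.
Shortage = Qd - Qs = 162 - 54 = 108.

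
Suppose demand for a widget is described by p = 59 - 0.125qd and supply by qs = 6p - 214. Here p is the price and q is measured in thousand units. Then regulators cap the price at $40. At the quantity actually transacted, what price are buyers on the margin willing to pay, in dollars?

Rearranging demand gives qd = 472 - 8p. In a free market, 472 - 8p = 6p - 214 gives the equilibrium p* = 49, q* = 80.
Since 40 < 49, the ceiling is binding.
At p = 40: qd = 472 - 8·40 = 152 and qs = 6·40 - 214 = 26.
Only 26 units reach the market. On the demand curve, the marginal buyer's willingness to pay at q = 26 is (472 - 26)/8 = 55.75.

55.75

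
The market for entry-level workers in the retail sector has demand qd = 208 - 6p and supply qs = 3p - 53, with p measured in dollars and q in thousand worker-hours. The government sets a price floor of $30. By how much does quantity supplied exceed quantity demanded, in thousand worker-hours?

Equilibrium: 208 - 6p = 3p - 53, so 261 = 9p and p* = 29, q* = 34.
Since 30 > 29, the floor is binding.
At p = 30: qd = 208 - 6·30 = 28 and qs = 3·30 - 53 = 37.
Surplus = qs - qd = 37 - 28 = 9.

9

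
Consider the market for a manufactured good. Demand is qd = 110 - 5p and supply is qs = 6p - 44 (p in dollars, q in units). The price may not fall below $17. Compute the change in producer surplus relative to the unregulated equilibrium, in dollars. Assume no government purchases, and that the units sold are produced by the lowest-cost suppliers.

56.25

Without the control the market clears where 110 - 5p = 6p - 44, i.e. p* = 14 and q* = 40.
The floor of 17 is above the equilibrium price 14, so it binds.
At p = 17: qd = 110 - 5·17 = 25 and qs = 6·17 - 44 = 58.
Producer surplus without the control is ½ · (14 - 22/3) · 40 = 400/3.
With the floor, 25 units are sold at 17. The supply price at q = 25 is 11.5, so PS = ½ · [(17 - 22/3) + (17 - 11.5)] · 25 = 2275/12.
Change in producer surplus = 2275/12 - 400/3 = 56.25.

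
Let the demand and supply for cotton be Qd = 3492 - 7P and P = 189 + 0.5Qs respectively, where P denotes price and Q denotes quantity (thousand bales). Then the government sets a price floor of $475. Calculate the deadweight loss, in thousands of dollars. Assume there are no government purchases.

31893.75

Rearranging supply gives Qs = 2P - 378. Setting quantity demanded equal to quantity supplied, 3492 - 7P = 2P - 378, gives P* = 430 and Q* = 482.
Since 475 > 430, the floor is binding.
At P = 475: Qd = 3492 - 7·475 = 167 and Qs = 2·475 - 378 = 572.
Quantity traded falls to 167. At Q = 167 the demand price is (3492 - 167)/7 = 475 and the supply price is (378 + 167)/2 = 272.5.
Deadweight loss = ½ · (475 - 272.5) · (482 - 167) = ½ · 202.5 · 315 = 31893.75.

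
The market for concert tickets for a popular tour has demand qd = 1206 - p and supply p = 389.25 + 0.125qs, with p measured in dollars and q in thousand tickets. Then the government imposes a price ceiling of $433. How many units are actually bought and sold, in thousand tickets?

350

Rearranging supply gives qs = 8p - 3114. In a free market, 1206 - p = 8p - 3114 gives the equilibrium p* = 480, q* = 726.
The ceiling of 433 is below the equilibrium price 480, so it binds.
At p = 433: qd = 1206 - 433 = 773 and qs = 8·433 - 3114 = 350.
The quantity actually transacted is the short side, supply: 350.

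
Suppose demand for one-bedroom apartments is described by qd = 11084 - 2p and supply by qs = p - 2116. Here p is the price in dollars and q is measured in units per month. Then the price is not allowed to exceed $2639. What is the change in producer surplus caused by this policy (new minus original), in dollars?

-2471563.5

Setting quantity demanded equal to quantity supplied, 11084 - 2p = p - 2116, gives p* = 4400 and q* = 2284.
Since 2639 < 4400, the ceiling is binding.
At p = 2639: qd = 11084 - 2·2639 = 5806 and qs = 2639 - 2116 = 523.
Producer surplus without the control is ½ · (4400 - 2116) · 2284 = 2608328.
With the ceiling, producers sell 523 units at 2639, so PS = ½ · (2639 - 2116) · 523 = 136764.5.
Change in producer surplus = 136764.5 - 2608328 = -2471563.5.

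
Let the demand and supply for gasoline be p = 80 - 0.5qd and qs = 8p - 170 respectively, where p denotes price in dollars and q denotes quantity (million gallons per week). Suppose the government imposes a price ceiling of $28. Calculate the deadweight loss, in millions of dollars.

Rearranging demand gives qd = 160 - 2p. In a free market, 160 - 2p = 8p - 170 gives the equilibrium p* = 33, q* = 94.
The ceiling of 28 is below the equilibrium price 33, so it binds.
At p = 28: qd = 160 - 2·28 = 104 and qs = 8·28 - 170 = 54.
Quantity traded falls to 54. At q = 54 the demand price is (160 - 54)/2 = 53 and the supply price is (170 + 54)/8 = 28.
Deadweight loss = ½ · (53 - 28) · (94 - 54) = ½ · 25 · 40 = 500.

500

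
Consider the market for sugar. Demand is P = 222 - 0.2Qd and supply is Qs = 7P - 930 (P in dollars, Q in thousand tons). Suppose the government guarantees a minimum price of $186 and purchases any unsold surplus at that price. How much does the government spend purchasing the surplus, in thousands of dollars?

Rearranging demand gives Qd = 1110 - 5P. Without the control the market clears where 1110 - 5P = 7P - 930, i.e. P* = 170 and Q* = 260.
The floor of 186 is above the equilibrium price 170, so it binds.
At P = 186: Qd = 1110 - 5·186 = 180 and Qs = 7·186 - 930 = 372.
Surplus = Qs - Qd = 192.
Government expenditure = surplus × support price = 192 × 186 = 35712.

35712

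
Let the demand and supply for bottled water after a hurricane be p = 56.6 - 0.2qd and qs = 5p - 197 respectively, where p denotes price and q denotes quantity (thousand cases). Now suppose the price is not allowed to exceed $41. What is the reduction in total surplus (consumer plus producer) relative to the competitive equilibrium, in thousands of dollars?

Rearranging demand gives qd = 283 - 5p. In a free market, 283 - 5p = 5p - 197 gives the equilibrium p* = 48, q* = 43.
The ceiling of 41 is below the equilibrium price 48, so it binds.
At p = 41: qd = 283 - 5·41 = 78 and qs = 5·41 - 197 = 8.
Quantity traded falls to 8. At q = 8 the demand price is (283 - 8)/5 = 55 and the supply price is (197 + 8)/5 = 41.
Deadweight loss = ½ · (55 - 41) · (43 - 8) = ½ · 14 · 35 = 245.

245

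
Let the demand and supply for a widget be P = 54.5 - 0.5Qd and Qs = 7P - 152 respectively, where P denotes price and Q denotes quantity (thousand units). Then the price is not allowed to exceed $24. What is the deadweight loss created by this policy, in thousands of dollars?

Rearranging demand gives Qd = 109 - 2P. In a free market, 109 - 2P = 7P - 152 gives the equilibrium P* = 29, Q* = 51.
Since 24 < 29, the ceiling is binding.
At P = 24: Qd = 109 - 2·24 = 61 and Qs = 7·24 - 152 = 16.
Quantity traded falls to 16. At Q = 16 the demand price is (109 - 16)/2 = 46.5 and the supply price is (152 + 16)/7 = 24.
Deadweight loss = ½ · (46.5 - 24) · (51 - 16) = ½ · 22.5 · 35 = 393.75.

393.75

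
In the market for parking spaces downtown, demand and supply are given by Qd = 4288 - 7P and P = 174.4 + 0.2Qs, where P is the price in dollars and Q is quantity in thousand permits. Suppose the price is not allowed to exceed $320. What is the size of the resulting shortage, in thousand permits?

1320

Rearranging supply gives Qs = 5P - 872. In a free market, 4288 - 7P = 5P - 872 gives the equilibrium P* = 430, Q* = 1278.
Since 320 < 430, the ceiling is binding.
At P = 320: Qd = 4288 - 7·320 = 2048 and Qs = 5·320 - 872 = 728.
Shortage = Qd - Qs = 2048 - 728 = 1320.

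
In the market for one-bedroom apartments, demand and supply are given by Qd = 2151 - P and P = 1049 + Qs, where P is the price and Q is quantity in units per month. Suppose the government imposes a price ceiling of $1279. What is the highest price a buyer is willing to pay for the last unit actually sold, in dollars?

Rearranging supply gives Qs = P - 1049. In a free market, 2151 - P = P - 1049 gives the equilibrium P* = 1600, Q* = 551.
The ceiling of 1279 is below the equilibrium price 1600, so it binds.
At P = 1279: Qd = 2151 - 1279 = 872 and Qs = 1279 - 1049 = 230.
Only 230 units reach the market. On the demand curve, the marginal buyer's willingness to pay at Q = 230 is (2151 - 230) = 1921.

1921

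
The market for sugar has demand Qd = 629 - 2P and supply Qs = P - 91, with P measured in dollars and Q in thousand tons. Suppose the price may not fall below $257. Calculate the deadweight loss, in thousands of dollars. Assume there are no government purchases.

867

Setting quantity demanded equal to quantity supplied, 629 - 2P = P - 91, gives P* = 240 and Q* = 149.
Since 257 > 240, the floor is binding.
At P = 257: Qd = 629 - 2·257 = 115 and Qs = 257 - 91 = 166.
Quantity traded falls to 115. At Q = 115 the demand price is (629 - 115)/2 = 257 and the supply price is 91 + 115 = 206.
Deadweight loss = ½ · (257 - 206) · (149 - 115) = ½ · 51 · 34 = 867.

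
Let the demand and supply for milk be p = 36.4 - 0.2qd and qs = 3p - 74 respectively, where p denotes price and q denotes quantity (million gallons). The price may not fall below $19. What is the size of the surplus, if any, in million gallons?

Rearranging demand gives qd = 182 - 5p. Equilibrium: 182 - 5p = 3p - 74, so 256 = 8p and p* = 32, q* = 22.
The floor of 19 is below the equilibrium price 32, so it is not binding; the market clears at p* = 32, q* = 22.
Since the control does not bind, there is no surplus.

0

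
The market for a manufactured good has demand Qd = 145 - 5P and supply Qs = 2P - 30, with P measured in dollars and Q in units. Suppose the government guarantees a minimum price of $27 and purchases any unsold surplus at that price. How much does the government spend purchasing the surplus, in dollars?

Equilibrium: 145 - 5P = 2P - 30, so 175 = 7P and P* = 25, Q* = 20.
Since 27 > 25, the floor is binding.
At P = 27: Qd = 145 - 5·27 = 10 and Qs = 2·27 - 30 = 24.
Surplus = Qs - Qd = 14.
Government expenditure = surplus × support price = 14 × 27 = 378.

378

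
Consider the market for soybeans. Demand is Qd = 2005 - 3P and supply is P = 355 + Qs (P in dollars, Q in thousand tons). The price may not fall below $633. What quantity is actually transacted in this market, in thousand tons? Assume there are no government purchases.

Rearranging supply gives Qs = P - 355. Equilibrium: 2005 - 3P = P - 355, so 2360 = 4P and P* = 590, Q* = 235.
Because the floor (633) lies above the market-clearing price, it is binding.
At P = 633: Qd = 2005 - 3·633 = 106 and Qs = 633 - 355 = 278.
The quantity actually transacted is the short side, demand: 106.

106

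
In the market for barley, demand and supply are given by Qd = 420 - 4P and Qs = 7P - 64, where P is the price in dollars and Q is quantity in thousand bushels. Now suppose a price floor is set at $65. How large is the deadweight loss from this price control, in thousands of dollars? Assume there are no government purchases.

1386

In a free market, 420 - 4P = 7P - 64 gives the equilibrium P* = 44, Q* = 244.
Because the floor (65) lies above the market-clearing price, it is binding.
At P = 65: Qd = 420 - 4·65 = 160 and Qs = 7·65 - 64 = 391.
Quantity traded falls to 160. At Q = 160 the demand price is (420 - 160)/4 = 65 and the supply price is (64 + 160)/7 = 32.
Deadweight loss = ½ · (65 - 32) · (244 - 160) = ½ · 33 · 84 = 1386.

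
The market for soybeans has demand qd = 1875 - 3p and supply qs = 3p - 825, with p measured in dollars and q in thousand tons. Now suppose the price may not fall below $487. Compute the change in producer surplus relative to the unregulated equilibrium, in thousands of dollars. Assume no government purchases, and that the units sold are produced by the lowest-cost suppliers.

13264.5

In a free market, 1875 - 3p = 3p - 825 gives the equilibrium p* = 450, q* = 525.
The floor of 487 is above the equilibrium price 450, so it binds.
At p = 487: qd = 1875 - 3·487 = 414 and qs = 3·487 - 825 = 636.
Producer surplus without the control is ½ · (450 - 275) · 525 = 45937.5.
With the floor, 414 units are sold at 487. The supply price at q = 414 is 413, so PS = ½ · [(487 - 275) + (487 - 413)] · 414 = 59202.
Change in producer surplus = 59202 - 45937.5 = 13264.5.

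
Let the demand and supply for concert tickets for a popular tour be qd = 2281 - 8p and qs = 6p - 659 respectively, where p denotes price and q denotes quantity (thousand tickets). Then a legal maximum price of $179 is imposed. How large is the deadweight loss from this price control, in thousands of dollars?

5045.25

Equilibrium: 2281 - 8p = 6p - 659, so 2940 = 14p and p* = 210, q* = 601.
Since 179 < 210, the ceiling is binding.
At p = 179: qd = 2281 - 8·179 = 849 and qs = 6·179 - 659 = 415.
Quantity traded falls to 415. At q = 415 the demand price is (2281 - 415)/8 = 233.25 and the supply price is (659 + 415)/6 = 179.
Deadweight loss = ½ · (233.25 - 179) · (601 - 415) = ½ · 54.25 · 186 = 5045.25.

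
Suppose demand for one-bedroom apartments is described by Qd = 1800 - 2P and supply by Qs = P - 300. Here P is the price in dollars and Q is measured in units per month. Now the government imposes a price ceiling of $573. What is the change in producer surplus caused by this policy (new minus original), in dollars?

In a free market, 1800 - 2P = P - 300 gives the equilibrium P* = 700, Q* = 400.
The ceiling of 573 is below the equilibrium price 700, so it binds.
At P = 573: Qd = 1800 - 2·573 = 654 and Qs = 573 - 300 = 273.
Producer surplus without the control is ½ · (700 - 300) · 400 = 80000.
With the ceiling, producers sell 273 units at 573, so PS = ½ · (573 - 300) · 273 = 37264.5.
Change in producer surplus = 37264.5 - 80000 = -42735.5.

-42735.5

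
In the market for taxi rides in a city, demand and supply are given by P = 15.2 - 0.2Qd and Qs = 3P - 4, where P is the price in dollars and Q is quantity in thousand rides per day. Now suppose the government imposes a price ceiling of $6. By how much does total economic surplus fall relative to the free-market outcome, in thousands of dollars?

Rearranging demand gives Qd = 76 - 5P. Setting quantity demanded equal to quantity supplied, 76 - 5P = 3P - 4, gives P* = 10 and Q* = 26.
The ceiling of 6 is below the equilibrium price 10, so it binds.
At P = 6: Qd = 76 - 5·6 = 46 and Qs = 3·6 - 4 = 14.
Quantity traded falls to 14. At Q = 14 the demand price is (76 - 14)/5 = 12.4 and the supply price is (4 + 14)/3 = 6.
Deadweight loss = ½ · (12.4 - 6) · (26 - 14) = ½ · 6.4 · 12 = 38.4.

38.4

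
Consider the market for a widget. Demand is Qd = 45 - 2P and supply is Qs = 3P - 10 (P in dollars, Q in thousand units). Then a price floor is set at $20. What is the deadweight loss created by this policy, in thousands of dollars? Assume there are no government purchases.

135

Without the control the market clears where 45 - 2P = 3P - 10, i.e. P* = 11 and Q* = 23.
Because the floor (20) lies above the market-clearing price, it is binding.
At P = 20: Qd = 45 - 2·20 = 5 and Qs = 3·20 - 10 = 50.
Quantity traded falls to 5. At Q = 5 the demand price is (45 - 5)/2 = 20 and the supply price is (10 + 5)/3 = 5.
Deadweight loss = ½ · (20 - 5) · (23 - 5) = ½ · 15 · 18 = 135.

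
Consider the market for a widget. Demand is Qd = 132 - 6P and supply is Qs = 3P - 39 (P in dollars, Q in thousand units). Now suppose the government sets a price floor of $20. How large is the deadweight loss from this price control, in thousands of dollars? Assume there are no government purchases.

9

Equilibrium: 132 - 6P = 3P - 39, so 171 = 9P and P* = 19, Q* = 18.
Since 20 > 19, the floor is binding.
At P = 20: Qd = 132 - 6·20 = 12 and Qs = 3·20 - 39 = 21.
Quantity traded falls to 12. At Q = 12 the demand price is (132 - 12)/6 = 20 and the supply price is (39 + 12)/3 = 17.
Deadweight loss = ½ · (20 - 17) · (18 - 12) = ½ · 3 · 6 = 9.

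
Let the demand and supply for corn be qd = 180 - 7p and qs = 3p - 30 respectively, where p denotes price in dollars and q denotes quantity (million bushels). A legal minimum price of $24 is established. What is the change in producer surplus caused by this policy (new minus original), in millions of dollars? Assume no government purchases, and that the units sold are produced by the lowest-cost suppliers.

-37.5

Setting quantity demanded equal to quantity supplied, 180 - 7p = 3p - 30, gives p* = 21 and q* = 33.
Since 24 > 21, the floor is binding.
At p = 24: qd = 180 - 7·24 = 12 and qs = 3·24 - 30 = 42.
Producer surplus without the control is ½ · (21 - 10) · 33 = 181.5.
With the floor, 12 units are sold at 24. The supply price at q = 12 is 14, so PS = ½ · [(24 - 10) + (24 - 14)] · 12 = 144.
Change in producer surplus = 144 - 181.5 = -37.5.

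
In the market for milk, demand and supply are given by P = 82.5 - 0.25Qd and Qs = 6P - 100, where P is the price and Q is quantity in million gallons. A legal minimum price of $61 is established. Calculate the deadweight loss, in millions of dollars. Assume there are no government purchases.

1080

Rearranging demand gives Qd = 330 - 4P. Setting quantity demanded equal to quantity supplied, 330 - 4P = 6P - 100, gives P* = 43 and Q* = 158.
Because the floor (61) lies above the market-clearing price, it is binding.
At P = 61: Qd = 330 - 4·61 = 86 and Qs = 6·61 - 100 = 266.
Quantity traded falls to 86. At Q = 86 the demand price is (330 - 86)/4 = 61 and the supply price is (100 + 86)/6 = 31.
Deadweight loss = ½ · (61 - 31) · (158 - 86) = ½ · 30 · 72 = 1080.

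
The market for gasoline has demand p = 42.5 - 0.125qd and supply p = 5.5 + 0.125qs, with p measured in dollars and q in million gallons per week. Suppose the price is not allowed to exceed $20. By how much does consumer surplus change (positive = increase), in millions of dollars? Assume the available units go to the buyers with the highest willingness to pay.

Rearranging demand gives qd = 340 - 8p; rearranging supply gives qs = 8p - 44. Without the control the market clears where 340 - 8p = 8p - 44, i.e. p* = 24 and q* = 148.
Because the ceiling (20) lies below the market-clearing price, it is binding.
At p = 20: qd = 340 - 8·20 = 180 and qs = 8·20 - 44 = 116.
Consumer surplus without the control is ½ · (42.5 - 24) · 148 = 1369.
With the ceiling, 116 units are sold at 20 (assume they go to the highest-value buyers). The demand price at q = 116 is 28, so CS = ½ · [(42.5 - 20) + (28 - 20)] · 116 = 1769.
Change in consumer surplus = 1769 - 1369 = 400.

400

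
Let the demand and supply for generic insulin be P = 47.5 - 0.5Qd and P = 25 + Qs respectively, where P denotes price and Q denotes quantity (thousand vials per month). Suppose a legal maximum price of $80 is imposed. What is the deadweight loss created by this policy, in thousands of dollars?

0

Rearranging demand gives Qd = 95 - 2P; rearranging supply gives Qs = P - 25. In a free market, 95 - 2P = P - 25 gives the equilibrium P* = 40, Q* = 15.
The ceiling of 80 is above the equilibrium price 40, so it is not binding; the market clears at P* = 40, Q* = 15.
Since the control does not bind, no trades are prevented and deadweight loss is zero.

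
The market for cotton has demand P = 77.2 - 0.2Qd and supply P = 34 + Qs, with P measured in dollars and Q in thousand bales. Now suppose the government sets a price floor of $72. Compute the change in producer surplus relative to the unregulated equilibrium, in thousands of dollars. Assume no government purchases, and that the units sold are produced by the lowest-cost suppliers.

Rearranging demand gives Qd = 386 - 5P; rearranging supply gives Qs = P - 34. In a free market, 386 - 5P = P - 34 gives the equilibrium P* = 70, Q* = 36.
Because the floor (72) lies above the market-clearing price, it is binding.
At P = 72: Qd = 386 - 5·72 = 26 and Qs = 72 - 34 = 38.
Producer surplus without the control is ½ · (70 - 34) · 36 = 648.
With the floor, 26 units are sold at 72. The supply price at Q = 26 is 60, so PS = ½ · [(72 - 34) + (72 - 60)] · 26 = 650.
Change in producer surplus = 650 - 648 = 2.

2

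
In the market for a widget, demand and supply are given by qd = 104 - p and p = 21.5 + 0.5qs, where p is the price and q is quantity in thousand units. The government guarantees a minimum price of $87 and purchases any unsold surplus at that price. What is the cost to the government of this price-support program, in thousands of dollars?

Rearranging supply gives qs = 2p - 43. Setting quantity demanded equal to quantity supplied, 104 - p = 2p - 43, gives p* = 49 and q* = 55.
Since 87 > 49, the floor is binding.
At p = 87: qd = 104 - 87 = 17 and qs = 2·87 - 43 = 131.
Surplus = qs - qd = 114.
Government expenditure = surplus × support price = 114 × 87 = 9918.

9918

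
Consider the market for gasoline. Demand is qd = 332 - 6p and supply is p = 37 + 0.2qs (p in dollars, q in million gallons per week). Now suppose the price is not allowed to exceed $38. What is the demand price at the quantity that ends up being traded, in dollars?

54.5

Rearranging supply gives qs = 5p - 185. Without the control the market clears where 332 - 6p = 5p - 185, i.e. p* = 47 and q* = 50.
Since 38 < 47, the ceiling is binding.
At p = 38: qd = 332 - 6·38 = 104 and qs = 5·38 - 185 = 5.
Only 5 units reach the market. On the demand curve, the marginal buyer's willingness to pay at q = 5 is (332 - 5)/6 = 54.5.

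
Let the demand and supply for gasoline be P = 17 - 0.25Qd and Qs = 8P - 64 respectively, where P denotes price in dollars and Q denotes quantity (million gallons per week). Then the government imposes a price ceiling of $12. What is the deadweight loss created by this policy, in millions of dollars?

0

Rearranging demand gives Qd = 68 - 4P. Without the control the market clears where 68 - 4P = 8P - 64, i.e. P* = 11 and Q* = 24.
The ceiling of 12 is above the equilibrium price 11, so it is not binding; the market clears at P* = 11, Q* = 24.
Since the control does not bind, no trades are prevented and deadweight loss is zero.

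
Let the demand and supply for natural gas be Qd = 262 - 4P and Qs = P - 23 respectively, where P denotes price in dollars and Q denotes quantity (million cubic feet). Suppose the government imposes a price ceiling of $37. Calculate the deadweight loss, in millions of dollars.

250

Equilibrium: 262 - 4P = P - 23, so 285 = 5P and P* = 57, Q* = 34.
Because the ceiling (37) lies below the market-clearing price, it is binding.
At P = 37: Qd = 262 - 4·37 = 114 and Qs = 37 - 23 = 14.
Quantity traded falls to 14. At Q = 14 the demand price is (262 - 14)/4 = 62 and the supply price is 23 + 14 = 37.
Deadweight loss = ½ · (62 - 37) · (34 - 14) = ½ · 25 · 20 = 250.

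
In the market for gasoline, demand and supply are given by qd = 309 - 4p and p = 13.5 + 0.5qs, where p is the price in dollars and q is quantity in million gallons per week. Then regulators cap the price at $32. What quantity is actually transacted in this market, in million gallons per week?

37

Rearranging supply gives qs = 2p - 27. Setting quantity demanded equal to quantity supplied, 309 - 4p = 2p - 27, gives p* = 56 and q* = 85.
Since 32 < 56, the ceiling is binding.
At p = 32: qd = 309 - 4·32 = 181 and qs = 2·32 - 27 = 37.
The quantity actually transacted is the short side, supply: 37.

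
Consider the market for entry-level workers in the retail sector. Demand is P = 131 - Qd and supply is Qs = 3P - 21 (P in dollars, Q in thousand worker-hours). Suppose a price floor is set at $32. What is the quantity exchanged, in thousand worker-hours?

93

Rearranging demand gives Qd = 131 - P. Setting quantity demanded equal to quantity supplied, 131 - P = 3P - 21, gives P* = 38 and Q* = 93.
The floor of 32 is below the equilibrium price 38, so it is not binding; the market clears at P* = 38, Q* = 93.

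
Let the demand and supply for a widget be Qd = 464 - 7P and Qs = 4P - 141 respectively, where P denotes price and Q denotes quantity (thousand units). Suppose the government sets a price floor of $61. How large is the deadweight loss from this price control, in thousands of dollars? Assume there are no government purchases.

346.5

Setting quantity demanded equal to quantity supplied, 464 - 7P = 4P - 141, gives P* = 55 and Q* = 79.
Since 61 > 55, the floor is binding.
At P = 61: Qd = 464 - 7·61 = 37 and Qs = 4·61 - 141 = 103.
Quantity traded falls to 37. At Q = 37 the demand price is (464 - 37)/7 = 61 and the supply price is (141 + 37)/4 = 44.5.
Deadweight loss = ½ · (61 - 44.5) · (79 - 37) = ½ · 16.5 · 42 = 346.5.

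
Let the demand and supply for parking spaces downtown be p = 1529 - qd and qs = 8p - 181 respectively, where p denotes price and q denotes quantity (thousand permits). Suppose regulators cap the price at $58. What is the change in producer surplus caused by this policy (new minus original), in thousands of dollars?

Rearranging demand gives qd = 1529 - p. Setting quantity demanded equal to quantity supplied, 1529 - p = 8p - 181, gives p* = 190 and q* = 1339.
Because the ceiling (58) lies below the market-clearing price, it is binding.
At p = 58: qd = 1529 - 58 = 1471 and qs = 8·58 - 181 = 283.
Producer surplus without the control is ½ · (190 - 22.625) · 1339 = 112057.5625.
With the ceiling, producers sell 283 units at 58, so PS = ½ · (58 - 22.625) · 283 = 5005.5625.
Change in producer surplus = 5005.5625 - 112057.5625 = -107052.

-107052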